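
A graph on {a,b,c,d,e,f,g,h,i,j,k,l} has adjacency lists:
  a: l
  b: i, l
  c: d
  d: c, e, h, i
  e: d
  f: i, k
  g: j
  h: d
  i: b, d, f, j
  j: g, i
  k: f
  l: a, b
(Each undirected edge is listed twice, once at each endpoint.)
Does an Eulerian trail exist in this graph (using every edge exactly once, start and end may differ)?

Degrees: a:1, b:2, c:1, d:4, e:1, f:2, g:1, h:1, i:4, j:2, k:1, l:2
Odd-degree vertices: a, c, e, g, h, k (6 total).
An Eulerian trail requires 0 or 2 odd-degree vertices; here there are 6.

No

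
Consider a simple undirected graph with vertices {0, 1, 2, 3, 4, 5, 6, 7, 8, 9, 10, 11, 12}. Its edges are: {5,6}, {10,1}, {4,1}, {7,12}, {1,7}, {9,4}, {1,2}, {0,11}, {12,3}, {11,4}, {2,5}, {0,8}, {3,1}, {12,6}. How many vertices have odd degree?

6

Degrees: 0:2, 1:5, 2:2, 3:2, 4:3, 5:2, 6:2, 7:2, 8:1, 9:1, 10:1, 11:2, 12:3
Odd-degree vertices: 1, 4, 8, 9, 10, 12.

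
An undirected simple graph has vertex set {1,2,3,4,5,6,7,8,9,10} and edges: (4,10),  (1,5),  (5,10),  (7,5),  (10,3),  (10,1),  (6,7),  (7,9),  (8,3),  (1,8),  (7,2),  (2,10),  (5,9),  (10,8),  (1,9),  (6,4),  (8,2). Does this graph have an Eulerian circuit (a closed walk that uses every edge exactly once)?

No

Degrees: 1:4, 2:3, 3:2, 4:2, 5:4, 6:2, 7:4, 8:4, 9:3, 10:6
Vertices with odd degree: 2, 9. An Eulerian circuit requires all degrees even.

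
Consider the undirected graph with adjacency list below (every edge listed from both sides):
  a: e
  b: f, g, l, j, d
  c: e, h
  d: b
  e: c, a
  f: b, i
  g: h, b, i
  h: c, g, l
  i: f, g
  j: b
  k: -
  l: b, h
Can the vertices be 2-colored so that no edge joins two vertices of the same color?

Yes

Color {b, e, h, i, k} black and {a, c, d, f, g, j, l} white. No edge joins two same-colored vertices, so the graph is bipartite.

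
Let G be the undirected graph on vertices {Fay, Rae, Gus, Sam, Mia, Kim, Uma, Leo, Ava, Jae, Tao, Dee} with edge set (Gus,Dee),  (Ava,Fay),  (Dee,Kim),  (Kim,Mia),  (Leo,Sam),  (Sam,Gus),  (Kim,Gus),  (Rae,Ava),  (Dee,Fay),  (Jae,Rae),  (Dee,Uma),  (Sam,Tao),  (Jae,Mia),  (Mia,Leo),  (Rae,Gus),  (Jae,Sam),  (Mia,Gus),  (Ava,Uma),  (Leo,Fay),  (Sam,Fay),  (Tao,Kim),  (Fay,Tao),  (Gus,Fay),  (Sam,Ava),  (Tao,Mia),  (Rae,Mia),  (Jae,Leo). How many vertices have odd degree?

Degrees: Fay:6, Rae:4, Gus:6, Sam:6, Mia:6, Kim:4, Uma:2, Leo:4, Ava:4, Jae:4, Tao:4, Dee:4
Odd-degree vertices: none.

0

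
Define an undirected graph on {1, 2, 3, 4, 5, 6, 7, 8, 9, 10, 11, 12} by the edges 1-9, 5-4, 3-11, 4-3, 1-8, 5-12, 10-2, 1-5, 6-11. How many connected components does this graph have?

3

Component: {7}
Component: {2, 10}
Component: {1, 3, 4, 5, 6, 8, 9, 11, 12}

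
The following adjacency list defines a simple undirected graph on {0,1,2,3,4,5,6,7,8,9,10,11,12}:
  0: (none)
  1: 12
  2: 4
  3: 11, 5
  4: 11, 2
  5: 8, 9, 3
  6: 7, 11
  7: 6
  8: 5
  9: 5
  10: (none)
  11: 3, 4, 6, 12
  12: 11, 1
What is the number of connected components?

3

Component: {0}
Component: {10}
Component: {1, 2, 3, 4, 5, 6, 7, 8, 9, 11, 12}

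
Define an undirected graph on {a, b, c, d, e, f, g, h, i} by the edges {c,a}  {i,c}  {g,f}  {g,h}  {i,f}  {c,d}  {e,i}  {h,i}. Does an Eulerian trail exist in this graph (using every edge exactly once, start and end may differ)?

Degrees: a:1, b:0, c:3, d:1, e:1, f:2, g:2, h:2, i:4
Odd-degree vertices: a, c, d, e (4 total).
An Eulerian trail requires 0 or 2 odd-degree vertices; here there are 4.

No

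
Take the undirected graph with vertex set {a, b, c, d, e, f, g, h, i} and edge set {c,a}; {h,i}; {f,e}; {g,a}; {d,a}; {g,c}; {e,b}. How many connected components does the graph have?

3

Component: {h, i}
Component: {b, e, f}
Component: {a, c, d, g}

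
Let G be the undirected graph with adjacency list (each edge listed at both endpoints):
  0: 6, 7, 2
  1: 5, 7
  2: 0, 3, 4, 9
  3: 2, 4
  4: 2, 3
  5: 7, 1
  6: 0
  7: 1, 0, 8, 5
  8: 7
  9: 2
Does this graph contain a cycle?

Yes

The graph has 10 vertices, 11 edges, and 1 connected component.
One cycle is 2-4-3-2.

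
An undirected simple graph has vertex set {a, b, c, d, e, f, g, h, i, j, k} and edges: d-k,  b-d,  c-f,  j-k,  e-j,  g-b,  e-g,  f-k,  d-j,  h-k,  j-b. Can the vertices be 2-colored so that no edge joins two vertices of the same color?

j-d-k-j is an odd cycle (length 3), and a bipartite graph can contain only even cycles.

No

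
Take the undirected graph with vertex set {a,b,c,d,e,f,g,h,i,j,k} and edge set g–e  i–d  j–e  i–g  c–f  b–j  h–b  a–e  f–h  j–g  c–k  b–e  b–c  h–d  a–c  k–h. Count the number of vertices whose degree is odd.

Degrees: a:2, b:4, c:4, d:2, e:4, f:2, g:3, h:4, i:2, j:3, k:2
Odd-degree vertices: g, j.

2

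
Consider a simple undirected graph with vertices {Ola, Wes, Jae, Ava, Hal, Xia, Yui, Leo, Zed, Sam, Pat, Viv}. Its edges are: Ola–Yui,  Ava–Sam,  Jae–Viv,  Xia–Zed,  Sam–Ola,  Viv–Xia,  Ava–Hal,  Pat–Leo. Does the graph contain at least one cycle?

The graph has 12 vertices, 8 edges, and 4 connected components.
Since 8 = 12 - 4, the graph is a forest and contains no cycle.

No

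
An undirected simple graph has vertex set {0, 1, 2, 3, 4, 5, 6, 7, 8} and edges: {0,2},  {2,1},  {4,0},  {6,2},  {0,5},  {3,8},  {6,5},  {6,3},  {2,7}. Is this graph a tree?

The graph has 9 vertices and 9 edges.
A tree on 9 vertices has exactly 8 edges; this graph has 9, so it contains a cycle and is not a tree.

No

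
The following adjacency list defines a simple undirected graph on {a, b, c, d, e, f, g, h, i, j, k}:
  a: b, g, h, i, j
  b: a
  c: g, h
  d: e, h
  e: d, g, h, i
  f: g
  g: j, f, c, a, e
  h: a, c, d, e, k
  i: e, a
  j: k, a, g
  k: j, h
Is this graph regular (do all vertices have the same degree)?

Degrees: a:5, b:1, c:2, d:2, e:4, f:1, g:5, h:5, i:2, j:3, k:2
Degrees are not all equal (e.g. deg(b)=1 but deg(a)=5); not regular.

No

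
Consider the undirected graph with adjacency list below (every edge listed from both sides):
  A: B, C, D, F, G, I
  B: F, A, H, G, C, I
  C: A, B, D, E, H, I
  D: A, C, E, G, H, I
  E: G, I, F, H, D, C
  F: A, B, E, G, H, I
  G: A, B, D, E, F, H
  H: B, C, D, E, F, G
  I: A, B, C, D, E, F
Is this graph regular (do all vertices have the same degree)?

Yes

Degrees: A:6, B:6, C:6, D:6, E:6, F:6, G:6, H:6, I:6
All degrees equal 6; the graph is regular.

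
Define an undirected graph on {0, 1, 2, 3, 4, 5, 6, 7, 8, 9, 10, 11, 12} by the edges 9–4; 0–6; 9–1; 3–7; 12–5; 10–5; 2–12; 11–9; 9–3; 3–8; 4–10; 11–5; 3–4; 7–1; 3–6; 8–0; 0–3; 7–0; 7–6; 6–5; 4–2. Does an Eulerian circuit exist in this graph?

Degrees: 0:4, 1:2, 2:2, 3:6, 4:4, 5:4, 6:4, 7:4, 8:2, 9:4, 10:2, 11:2, 12:2
Every vertex has even degree and the edges form a single connected piece, so an Eulerian circuit exists.

Yes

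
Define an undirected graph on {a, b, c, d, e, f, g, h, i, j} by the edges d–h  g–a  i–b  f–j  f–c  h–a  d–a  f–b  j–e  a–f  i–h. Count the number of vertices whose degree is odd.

Degrees: a:4, b:2, c:1, d:2, e:1, f:4, g:1, h:3, i:2, j:2
Odd-degree vertices: c, e, g, h.

4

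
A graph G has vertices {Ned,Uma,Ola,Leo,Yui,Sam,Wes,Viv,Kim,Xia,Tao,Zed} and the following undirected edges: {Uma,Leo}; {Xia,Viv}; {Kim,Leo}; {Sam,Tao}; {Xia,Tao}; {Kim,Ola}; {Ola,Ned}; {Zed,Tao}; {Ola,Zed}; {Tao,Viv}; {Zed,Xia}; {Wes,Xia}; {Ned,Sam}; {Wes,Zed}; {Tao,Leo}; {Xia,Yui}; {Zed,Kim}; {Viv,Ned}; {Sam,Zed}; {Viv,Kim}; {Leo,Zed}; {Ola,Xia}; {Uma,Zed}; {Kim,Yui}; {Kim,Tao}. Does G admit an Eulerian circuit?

No

Degrees: Ned:3, Uma:2, Ola:4, Leo:4, Yui:2, Sam:3, Wes:2, Viv:4, Kim:6, Xia:6, Tao:6, Zed:8
Vertices with odd degree: Ned, Sam. An Eulerian circuit requires all degrees even.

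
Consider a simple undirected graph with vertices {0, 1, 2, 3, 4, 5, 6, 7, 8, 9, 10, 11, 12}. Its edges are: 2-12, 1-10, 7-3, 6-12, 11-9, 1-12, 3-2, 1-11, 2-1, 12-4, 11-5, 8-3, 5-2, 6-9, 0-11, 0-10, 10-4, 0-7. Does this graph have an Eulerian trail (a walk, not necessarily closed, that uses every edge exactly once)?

Degrees: 0:3, 1:4, 2:4, 3:3, 4:2, 5:2, 6:2, 7:2, 8:1, 9:2, 10:3, 11:4, 12:4
Odd-degree vertices: 0, 3, 8, 10 (4 total).
With 4 odd-degree vertices (more than two), no single trail can use every edge.

No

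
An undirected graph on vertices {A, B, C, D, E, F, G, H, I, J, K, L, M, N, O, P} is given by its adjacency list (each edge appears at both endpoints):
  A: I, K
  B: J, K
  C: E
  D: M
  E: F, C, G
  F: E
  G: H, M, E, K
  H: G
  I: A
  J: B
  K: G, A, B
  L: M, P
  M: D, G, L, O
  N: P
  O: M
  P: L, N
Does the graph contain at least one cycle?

No

|V| = 16, |E| = 15, number of components = 1.
A forest on 16 vertices with 1 component has exactly 15 edges, which matches — so no cycle.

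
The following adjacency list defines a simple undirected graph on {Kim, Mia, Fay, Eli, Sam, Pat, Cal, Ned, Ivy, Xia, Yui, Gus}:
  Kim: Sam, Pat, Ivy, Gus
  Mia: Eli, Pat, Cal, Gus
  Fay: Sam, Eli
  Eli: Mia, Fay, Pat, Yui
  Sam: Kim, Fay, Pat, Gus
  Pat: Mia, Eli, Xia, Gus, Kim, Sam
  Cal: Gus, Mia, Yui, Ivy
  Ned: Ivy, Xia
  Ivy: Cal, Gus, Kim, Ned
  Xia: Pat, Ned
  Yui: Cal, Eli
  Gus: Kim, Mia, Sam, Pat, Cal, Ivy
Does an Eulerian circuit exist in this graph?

Yes

Degrees: Kim:4, Mia:4, Fay:2, Eli:4, Sam:4, Pat:6, Cal:4, Ned:2, Ivy:4, Xia:2, Yui:2, Gus:6
Every vertex has even degree and the edges form a single connected piece, so an Eulerian circuit exists.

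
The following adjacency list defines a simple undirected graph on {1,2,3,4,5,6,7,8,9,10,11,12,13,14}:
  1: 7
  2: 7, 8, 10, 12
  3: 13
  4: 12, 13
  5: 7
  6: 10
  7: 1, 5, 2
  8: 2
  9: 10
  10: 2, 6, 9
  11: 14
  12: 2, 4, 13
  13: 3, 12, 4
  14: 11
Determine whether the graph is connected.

Component: {11, 14}
Component: {1, 2, 3, 4, 5, 6, 7, 8, 9, 10, 12, 13}
There are 2 separate components, so the graph is not connected.

No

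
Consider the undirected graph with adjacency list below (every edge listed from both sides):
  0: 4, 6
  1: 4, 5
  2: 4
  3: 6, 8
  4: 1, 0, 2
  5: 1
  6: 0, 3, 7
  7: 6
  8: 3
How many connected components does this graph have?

1

Component: {0, 1, 2, 3, 4, 5, 6, 7, 8}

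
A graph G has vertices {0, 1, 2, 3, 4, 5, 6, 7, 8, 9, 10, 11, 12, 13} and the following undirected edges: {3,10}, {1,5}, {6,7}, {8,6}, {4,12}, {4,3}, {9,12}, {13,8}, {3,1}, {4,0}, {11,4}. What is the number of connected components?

Component: {2}
Component: {6, 7, 8, 13}
Component: {0, 1, 3, 4, 5, 9, 10, 11, 12}

3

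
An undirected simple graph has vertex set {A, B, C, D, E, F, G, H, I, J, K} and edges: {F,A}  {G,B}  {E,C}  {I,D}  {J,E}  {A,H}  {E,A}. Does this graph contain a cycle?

No

|V| = 11, |E| = 7, number of components = 4.
A forest on 11 vertices with 4 components has exactly 7 edges, which matches — so no cycle.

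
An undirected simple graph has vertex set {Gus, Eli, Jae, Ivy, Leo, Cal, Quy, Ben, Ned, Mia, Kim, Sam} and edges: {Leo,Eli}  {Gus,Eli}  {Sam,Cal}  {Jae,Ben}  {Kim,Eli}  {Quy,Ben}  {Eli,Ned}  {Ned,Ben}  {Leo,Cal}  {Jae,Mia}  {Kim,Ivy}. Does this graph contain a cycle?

No

|V| = 12, |E| = 11, number of components = 1.
Since 11 = 12 - 1, the graph is a forest and contains no cycle.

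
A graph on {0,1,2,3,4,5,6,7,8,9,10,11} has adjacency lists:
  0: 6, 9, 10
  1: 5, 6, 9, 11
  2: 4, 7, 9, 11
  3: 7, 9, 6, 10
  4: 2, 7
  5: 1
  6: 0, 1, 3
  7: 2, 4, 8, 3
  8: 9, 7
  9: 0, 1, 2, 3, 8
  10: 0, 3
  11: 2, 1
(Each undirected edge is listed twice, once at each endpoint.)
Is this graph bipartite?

No

2-4-7-2 is an odd cycle (length 3), and a bipartite graph can contain only even cycles.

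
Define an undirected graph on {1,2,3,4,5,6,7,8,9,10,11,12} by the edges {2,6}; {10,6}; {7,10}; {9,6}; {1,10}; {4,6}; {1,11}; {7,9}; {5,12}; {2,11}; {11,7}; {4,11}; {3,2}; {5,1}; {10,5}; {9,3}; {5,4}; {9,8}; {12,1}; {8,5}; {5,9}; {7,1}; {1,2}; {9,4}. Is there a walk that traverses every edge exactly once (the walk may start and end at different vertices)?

Degrees: 1:6, 2:4, 3:2, 4:4, 5:6, 6:4, 7:4, 8:2, 9:6, 10:4, 11:4, 12:2
Odd-degree vertices: none (0 total).
With 0 odd-degree vertices and all edges in one connected piece, an Eulerian trail exists.

Yes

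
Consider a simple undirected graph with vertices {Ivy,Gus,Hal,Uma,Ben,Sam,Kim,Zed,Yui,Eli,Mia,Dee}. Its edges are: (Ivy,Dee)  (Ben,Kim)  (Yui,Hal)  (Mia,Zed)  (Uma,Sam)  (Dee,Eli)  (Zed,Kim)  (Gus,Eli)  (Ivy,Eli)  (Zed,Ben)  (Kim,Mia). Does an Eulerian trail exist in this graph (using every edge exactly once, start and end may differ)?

No

Degrees: Ivy:2, Gus:1, Hal:1, Uma:1, Ben:2, Sam:1, Kim:3, Zed:3, Yui:1, Eli:3, Mia:2, Dee:2
Odd-degree vertices: Gus, Hal, Uma, Sam, Kim, Zed, Yui, Eli (8 total).
With 8 odd-degree vertices (more than two), no single trail can use every edge.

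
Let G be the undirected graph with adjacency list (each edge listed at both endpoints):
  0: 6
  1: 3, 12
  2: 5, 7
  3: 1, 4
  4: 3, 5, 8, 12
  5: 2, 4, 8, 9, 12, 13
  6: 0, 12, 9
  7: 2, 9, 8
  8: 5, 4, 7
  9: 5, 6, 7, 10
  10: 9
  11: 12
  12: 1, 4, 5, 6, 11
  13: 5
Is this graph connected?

Yes

A breadth-first search from 0 visits 0, 6, 9, 12, 7, 10, 5, 11, 4, 1, 2, 8, 13, 3 — all 14 vertices — so the graph is connected.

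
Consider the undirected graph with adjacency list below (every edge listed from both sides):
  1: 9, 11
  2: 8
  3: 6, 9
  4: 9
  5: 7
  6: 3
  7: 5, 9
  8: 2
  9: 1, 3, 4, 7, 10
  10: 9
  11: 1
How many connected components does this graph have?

2

Component: {2, 8}
Component: {1, 3, 4, 5, 6, 7, 9, 10, 11}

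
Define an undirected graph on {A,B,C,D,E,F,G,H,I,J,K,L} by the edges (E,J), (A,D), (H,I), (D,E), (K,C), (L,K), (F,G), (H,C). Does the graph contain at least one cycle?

No

|V| = 12, |E| = 8, number of components = 4.
A forest on 12 vertices with 4 components has exactly 8 edges, which matches — so no cycle.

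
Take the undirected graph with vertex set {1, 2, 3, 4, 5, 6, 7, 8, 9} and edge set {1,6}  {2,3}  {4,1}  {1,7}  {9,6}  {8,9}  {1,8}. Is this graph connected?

Component: {5}
Component: {2, 3}
Component: {1, 4, 6, 7, 8, 9}
No edge joins these 3 groups, so the graph is disconnected.

No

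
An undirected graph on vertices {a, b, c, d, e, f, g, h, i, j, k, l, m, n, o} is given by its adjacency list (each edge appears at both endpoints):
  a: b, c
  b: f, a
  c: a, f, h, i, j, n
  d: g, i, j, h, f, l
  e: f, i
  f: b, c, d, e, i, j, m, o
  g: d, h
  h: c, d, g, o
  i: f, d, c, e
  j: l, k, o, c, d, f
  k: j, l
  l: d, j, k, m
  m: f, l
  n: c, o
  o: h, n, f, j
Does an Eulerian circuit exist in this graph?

Degrees: a:2, b:2, c:6, d:6, e:2, f:8, g:2, h:4, i:4, j:6, k:2, l:4, m:2, n:2, o:4
Every vertex has even degree and the edges form a single connected piece, so an Eulerian circuit exists.

Yes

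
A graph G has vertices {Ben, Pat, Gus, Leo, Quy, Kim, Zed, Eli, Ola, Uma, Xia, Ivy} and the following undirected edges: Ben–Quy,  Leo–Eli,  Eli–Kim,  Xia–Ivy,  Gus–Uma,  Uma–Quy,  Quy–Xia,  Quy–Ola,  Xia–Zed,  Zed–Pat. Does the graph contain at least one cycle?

No

|V| = 12, |E| = 10, number of components = 2.
Since 10 = 12 - 2, the graph is a forest and contains no cycle.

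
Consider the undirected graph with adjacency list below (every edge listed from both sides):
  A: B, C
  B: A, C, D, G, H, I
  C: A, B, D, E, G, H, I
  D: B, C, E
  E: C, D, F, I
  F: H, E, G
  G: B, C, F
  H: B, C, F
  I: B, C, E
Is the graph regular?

No

Degrees: A:2, B:6, C:7, D:3, E:4, F:3, G:3, H:3, I:3
Vertex A has degree 2 while C has degree 7, so the graph is not regular.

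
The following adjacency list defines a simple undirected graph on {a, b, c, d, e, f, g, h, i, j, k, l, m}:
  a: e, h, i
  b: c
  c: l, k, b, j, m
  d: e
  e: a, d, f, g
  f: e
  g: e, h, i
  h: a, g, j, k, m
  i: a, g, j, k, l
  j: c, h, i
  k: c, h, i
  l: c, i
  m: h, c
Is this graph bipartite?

Yes

Partition the vertices as {c, e, h, i} vs {a, b, d, f, g, j, k, l, m}. Each listed edge has one endpoint in each part, so the graph is bipartite.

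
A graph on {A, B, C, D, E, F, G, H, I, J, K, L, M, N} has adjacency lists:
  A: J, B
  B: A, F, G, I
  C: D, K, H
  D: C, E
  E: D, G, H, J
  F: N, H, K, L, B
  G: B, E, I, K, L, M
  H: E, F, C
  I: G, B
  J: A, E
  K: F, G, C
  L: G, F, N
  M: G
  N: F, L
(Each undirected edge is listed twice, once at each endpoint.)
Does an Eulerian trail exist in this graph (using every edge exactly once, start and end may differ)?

No

Degrees: A:2, B:4, C:3, D:2, E:4, F:5, G:6, H:3, I:2, J:2, K:3, L:3, M:1, N:2
Odd-degree vertices: C, F, H, K, L, M (6 total).
An Eulerian trail requires 0 or 2 odd-degree vertices; here there are 6.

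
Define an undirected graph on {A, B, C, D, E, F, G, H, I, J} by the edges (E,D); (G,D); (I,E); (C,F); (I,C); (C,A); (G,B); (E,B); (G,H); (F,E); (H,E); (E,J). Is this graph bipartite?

Color {C, E, G} black and {A, B, D, F, H, I, J} white. No edge joins two same-colored vertices, so the graph is bipartite.

Yes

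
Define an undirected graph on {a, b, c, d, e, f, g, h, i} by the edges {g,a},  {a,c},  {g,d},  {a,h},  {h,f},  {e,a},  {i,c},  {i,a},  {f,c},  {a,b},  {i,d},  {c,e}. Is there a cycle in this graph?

Yes

|V| = 9, |E| = 12, number of components = 1.
Since 12 > 9 - 1, a cycle must exist; for instance a-g-d-i-a.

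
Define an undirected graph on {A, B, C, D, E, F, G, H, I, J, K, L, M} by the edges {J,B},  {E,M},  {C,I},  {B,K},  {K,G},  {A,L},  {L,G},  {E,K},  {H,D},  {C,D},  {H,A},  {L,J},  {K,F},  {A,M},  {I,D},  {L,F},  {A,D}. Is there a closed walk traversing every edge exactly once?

Yes

Degrees: A:4, B:2, C:2, D:4, E:2, F:2, G:2, H:2, I:2, J:2, K:4, L:4, M:2
All degrees are even and the non-isolated vertices are connected — an Eulerian circuit exists.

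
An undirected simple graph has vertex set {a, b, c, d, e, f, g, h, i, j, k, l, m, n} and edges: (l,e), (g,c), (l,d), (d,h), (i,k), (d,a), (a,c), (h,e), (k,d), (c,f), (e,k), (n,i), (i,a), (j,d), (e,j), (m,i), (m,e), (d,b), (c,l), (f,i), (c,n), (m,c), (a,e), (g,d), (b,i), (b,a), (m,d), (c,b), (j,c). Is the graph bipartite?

No

The cycle b-a-i-b has length 3, which is odd, so the graph is not bipartite.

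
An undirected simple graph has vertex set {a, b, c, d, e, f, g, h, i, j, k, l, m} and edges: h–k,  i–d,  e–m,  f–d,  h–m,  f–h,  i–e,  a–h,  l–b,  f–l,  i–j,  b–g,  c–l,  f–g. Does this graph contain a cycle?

Yes

The graph has 13 vertices, 14 edges, and 1 connected component.
Since 14 > 13 - 1, a cycle must exist; for instance f-l-b-g-f.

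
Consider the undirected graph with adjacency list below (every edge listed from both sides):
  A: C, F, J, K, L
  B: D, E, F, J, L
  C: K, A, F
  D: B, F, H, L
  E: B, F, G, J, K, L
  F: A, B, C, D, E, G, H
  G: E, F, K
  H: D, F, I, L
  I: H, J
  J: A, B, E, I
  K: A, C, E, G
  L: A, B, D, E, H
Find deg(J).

Neighbors of J: A, B, E, I.

4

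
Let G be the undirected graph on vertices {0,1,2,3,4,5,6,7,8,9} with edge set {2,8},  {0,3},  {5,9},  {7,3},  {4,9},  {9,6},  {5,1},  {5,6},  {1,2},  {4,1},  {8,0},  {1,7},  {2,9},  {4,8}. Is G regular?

No

Degrees: 0:2, 1:4, 2:3, 3:2, 4:3, 5:3, 6:2, 7:2, 8:3, 9:4
Vertex 0 has degree 2 while 1 has degree 4, so the graph is not regular.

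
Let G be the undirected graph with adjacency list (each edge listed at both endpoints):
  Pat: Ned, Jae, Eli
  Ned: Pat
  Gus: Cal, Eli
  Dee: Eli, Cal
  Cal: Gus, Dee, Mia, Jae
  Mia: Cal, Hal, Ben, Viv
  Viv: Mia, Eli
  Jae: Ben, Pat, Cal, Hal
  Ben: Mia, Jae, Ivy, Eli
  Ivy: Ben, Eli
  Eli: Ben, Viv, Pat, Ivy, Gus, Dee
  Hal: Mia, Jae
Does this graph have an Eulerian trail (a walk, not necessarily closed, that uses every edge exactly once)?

Degrees: Pat:3, Ned:1, Gus:2, Dee:2, Cal:4, Mia:4, Viv:2, Jae:4, Ben:4, Ivy:2, Eli:6, Hal:2
Odd-degree vertices: Pat, Ned (2 total).
The non-isolated vertices are connected and exactly 2 have odd degree, so an Eulerian trail exists (from Pat to Ned).

Yes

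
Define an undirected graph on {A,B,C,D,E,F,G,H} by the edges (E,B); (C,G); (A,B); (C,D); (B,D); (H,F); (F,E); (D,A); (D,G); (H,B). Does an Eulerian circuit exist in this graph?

Degrees: A:2, B:4, C:2, D:4, E:2, F:2, G:2, H:2
Every vertex has even degree and the edges form a single connected piece, so an Eulerian circuit exists.

Yes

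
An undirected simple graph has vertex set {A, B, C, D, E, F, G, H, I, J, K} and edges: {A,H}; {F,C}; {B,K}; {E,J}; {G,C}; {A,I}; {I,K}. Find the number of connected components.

4

Component: {D}
Component: {E, J}
Component: {C, F, G}
Component: {A, B, H, I, K}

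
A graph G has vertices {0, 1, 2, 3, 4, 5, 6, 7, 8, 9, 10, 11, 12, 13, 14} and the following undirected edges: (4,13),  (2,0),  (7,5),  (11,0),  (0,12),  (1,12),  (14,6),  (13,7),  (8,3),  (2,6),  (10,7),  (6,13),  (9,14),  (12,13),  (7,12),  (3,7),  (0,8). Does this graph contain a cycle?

Yes

|V| = 15, |E| = 17, number of components = 1.
Since 17 > 15 - 1, a cycle must exist; for instance 0-12-13-7-3-8-0.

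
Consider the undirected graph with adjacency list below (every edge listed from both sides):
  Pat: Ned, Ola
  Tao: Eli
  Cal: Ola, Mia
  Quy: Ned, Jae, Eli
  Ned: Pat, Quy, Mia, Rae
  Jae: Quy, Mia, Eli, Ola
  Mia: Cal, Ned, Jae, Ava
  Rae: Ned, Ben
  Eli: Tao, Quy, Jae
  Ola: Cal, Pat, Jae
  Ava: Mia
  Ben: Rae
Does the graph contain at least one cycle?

Yes

|V| = 12, |E| = 15, number of components = 1.
Since 15 > 12 - 1, a cycle must exist; for instance Mia-Ned-Quy-Jae-Mia.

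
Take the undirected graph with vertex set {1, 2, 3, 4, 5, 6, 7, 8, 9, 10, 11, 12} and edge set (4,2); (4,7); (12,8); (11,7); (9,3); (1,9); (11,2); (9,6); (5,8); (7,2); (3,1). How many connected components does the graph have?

4

Component: {10}
Component: {5, 8, 12}
Component: {1, 3, 6, 9}
Component: {2, 4, 7, 11}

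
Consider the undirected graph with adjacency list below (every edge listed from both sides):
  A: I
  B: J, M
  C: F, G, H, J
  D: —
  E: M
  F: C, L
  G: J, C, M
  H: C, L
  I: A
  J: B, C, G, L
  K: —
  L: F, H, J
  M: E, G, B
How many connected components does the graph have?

Component: {D}
Component: {K}
Component: {A, I}
Component: {B, C, E, F, G, H, J, L, M}

4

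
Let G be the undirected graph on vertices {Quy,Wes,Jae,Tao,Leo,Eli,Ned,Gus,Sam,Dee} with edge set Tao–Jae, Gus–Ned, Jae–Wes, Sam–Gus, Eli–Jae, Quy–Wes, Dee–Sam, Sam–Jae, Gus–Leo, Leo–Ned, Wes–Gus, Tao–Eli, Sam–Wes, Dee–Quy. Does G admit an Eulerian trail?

Degrees: Quy:2, Wes:4, Jae:4, Tao:2, Leo:2, Eli:2, Ned:2, Gus:4, Sam:4, Dee:2
Odd-degree vertices: none (0 total).
With 0 odd-degree vertices and all edges in one connected piece, an Eulerian trail exists.

Yes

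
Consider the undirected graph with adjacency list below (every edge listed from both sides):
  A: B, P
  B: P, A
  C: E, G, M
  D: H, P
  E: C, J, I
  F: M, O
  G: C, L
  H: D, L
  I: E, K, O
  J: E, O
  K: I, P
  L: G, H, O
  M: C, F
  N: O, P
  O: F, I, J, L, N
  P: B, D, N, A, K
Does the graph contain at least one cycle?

Yes

|V| = 16, |E| = 21, number of components = 1.
Since 21 > 16 - 1, a cycle must exist; for instance P-N-O-L-H-D-P.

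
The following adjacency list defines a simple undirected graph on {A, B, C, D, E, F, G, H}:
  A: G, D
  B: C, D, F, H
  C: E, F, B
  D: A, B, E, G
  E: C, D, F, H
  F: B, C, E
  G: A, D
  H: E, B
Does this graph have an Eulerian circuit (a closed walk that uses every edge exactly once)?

No

Degrees: A:2, B:4, C:3, D:4, E:4, F:3, G:2, H:2
C, F have odd degree; an Eulerian circuit needs every degree to be even, so none exists.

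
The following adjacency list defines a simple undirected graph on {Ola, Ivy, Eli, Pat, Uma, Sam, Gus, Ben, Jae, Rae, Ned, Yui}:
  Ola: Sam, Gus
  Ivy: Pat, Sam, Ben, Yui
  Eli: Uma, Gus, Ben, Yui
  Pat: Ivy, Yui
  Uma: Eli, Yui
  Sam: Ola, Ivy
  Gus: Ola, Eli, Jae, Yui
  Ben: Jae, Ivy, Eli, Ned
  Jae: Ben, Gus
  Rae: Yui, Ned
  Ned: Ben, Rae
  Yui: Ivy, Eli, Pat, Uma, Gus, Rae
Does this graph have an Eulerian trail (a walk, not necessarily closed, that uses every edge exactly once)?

Degrees: Ola:2, Ivy:4, Eli:4, Pat:2, Uma:2, Sam:2, Gus:4, Ben:4, Jae:2, Rae:2, Ned:2, Yui:6
Odd-degree vertices: none (0 total).
With 0 odd-degree vertices and all edges in one connected piece, an Eulerian trail exists.

Yes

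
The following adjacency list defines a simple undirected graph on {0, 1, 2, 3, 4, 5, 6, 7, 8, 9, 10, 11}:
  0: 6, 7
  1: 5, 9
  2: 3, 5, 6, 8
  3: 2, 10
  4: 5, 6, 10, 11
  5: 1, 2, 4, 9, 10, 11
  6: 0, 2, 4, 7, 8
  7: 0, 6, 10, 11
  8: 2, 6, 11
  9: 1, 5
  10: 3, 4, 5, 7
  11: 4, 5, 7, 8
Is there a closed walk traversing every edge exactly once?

No

Degrees: 0:2, 1:2, 2:4, 3:2, 4:4, 5:6, 6:5, 7:4, 8:3, 9:2, 10:4, 11:4
Vertices with odd degree: 6, 8. An Eulerian circuit requires all degrees even.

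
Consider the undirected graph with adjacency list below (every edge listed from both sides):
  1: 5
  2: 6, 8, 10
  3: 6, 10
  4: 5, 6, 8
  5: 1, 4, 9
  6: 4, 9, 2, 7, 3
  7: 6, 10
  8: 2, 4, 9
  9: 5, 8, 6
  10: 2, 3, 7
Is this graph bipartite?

Color {5, 6, 8, 10} black and {1, 2, 3, 4, 7, 9} white. No edge joins two same-colored vertices, so the graph is bipartite.

Yes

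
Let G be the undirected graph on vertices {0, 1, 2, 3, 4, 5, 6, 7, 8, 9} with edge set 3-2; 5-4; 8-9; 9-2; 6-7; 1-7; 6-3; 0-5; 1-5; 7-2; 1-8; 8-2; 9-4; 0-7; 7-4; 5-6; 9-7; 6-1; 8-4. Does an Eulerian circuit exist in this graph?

Degrees: 0:2, 1:4, 2:4, 3:2, 4:4, 5:4, 6:4, 7:6, 8:4, 9:4
Every vertex has even degree and the edges form a single connected piece, so an Eulerian circuit exists.

Yes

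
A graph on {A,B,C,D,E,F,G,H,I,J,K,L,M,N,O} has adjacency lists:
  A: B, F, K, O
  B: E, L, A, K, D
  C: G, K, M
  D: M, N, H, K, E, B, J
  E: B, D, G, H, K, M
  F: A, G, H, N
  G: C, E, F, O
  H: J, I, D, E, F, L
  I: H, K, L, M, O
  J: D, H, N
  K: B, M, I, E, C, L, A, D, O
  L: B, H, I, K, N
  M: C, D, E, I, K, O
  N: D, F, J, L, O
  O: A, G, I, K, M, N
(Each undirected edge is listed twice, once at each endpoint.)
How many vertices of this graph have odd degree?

8

Degrees: A:4, B:5, C:3, D:7, E:6, F:4, G:4, H:6, I:5, J:3, K:9, L:5, M:6, N:5, O:6
Odd-degree vertices: B, C, D, I, J, K, L, N.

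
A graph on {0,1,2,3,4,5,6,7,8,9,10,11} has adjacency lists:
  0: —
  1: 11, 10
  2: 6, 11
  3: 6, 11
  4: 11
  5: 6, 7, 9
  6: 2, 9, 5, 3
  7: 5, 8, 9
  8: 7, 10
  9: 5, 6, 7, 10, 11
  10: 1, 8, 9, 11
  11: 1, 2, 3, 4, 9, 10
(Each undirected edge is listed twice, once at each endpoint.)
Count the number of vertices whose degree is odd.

Degrees: 0:0, 1:2, 2:2, 3:2, 4:1, 5:3, 6:4, 7:3, 8:2, 9:5, 10:4, 11:6
Odd-degree vertices: 4, 5, 7, 9.

4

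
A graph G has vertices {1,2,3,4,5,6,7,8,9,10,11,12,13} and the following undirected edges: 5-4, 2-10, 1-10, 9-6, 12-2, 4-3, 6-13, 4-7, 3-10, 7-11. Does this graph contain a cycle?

The graph has 13 vertices, 10 edges, and 3 connected components.
Since 10 = 13 - 3, the graph is a forest and contains no cycle.

No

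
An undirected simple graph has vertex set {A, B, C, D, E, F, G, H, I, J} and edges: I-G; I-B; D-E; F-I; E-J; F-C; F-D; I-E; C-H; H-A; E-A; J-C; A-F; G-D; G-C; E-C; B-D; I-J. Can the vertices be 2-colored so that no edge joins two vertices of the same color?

No

The cycle I-E-J-I has length 3, which is odd, so the graph is not bipartite.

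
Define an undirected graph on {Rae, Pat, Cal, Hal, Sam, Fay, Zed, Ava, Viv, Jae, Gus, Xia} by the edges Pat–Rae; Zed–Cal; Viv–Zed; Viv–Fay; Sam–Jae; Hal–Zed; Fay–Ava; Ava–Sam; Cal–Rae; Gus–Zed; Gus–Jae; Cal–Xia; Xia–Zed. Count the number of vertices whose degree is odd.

4

Degrees: Rae:2, Pat:1, Cal:3, Hal:1, Sam:2, Fay:2, Zed:5, Ava:2, Viv:2, Jae:2, Gus:2, Xia:2
Odd-degree vertices: Pat, Cal, Hal, Zed.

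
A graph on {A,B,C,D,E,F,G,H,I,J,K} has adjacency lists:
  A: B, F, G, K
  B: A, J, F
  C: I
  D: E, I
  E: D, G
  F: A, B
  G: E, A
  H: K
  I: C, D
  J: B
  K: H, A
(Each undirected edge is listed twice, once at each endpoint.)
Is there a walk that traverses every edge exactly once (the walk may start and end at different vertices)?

No

Degrees: A:4, B:3, C:1, D:2, E:2, F:2, G:2, H:1, I:2, J:1, K:2
Odd-degree vertices: B, C, H, J (4 total).
With 4 odd-degree vertices (more than two), no single trail can use every edge.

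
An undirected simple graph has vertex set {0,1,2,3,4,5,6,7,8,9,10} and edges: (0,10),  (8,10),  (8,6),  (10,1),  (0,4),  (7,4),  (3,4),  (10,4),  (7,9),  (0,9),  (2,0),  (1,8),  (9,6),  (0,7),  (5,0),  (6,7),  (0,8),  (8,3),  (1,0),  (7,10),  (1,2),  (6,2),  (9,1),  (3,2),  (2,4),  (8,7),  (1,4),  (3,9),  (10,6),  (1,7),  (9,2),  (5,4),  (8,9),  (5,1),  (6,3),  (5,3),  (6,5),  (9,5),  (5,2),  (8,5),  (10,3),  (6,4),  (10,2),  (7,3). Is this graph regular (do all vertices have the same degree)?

Yes

Degrees: 0:8, 1:8, 2:8, 3:8, 4:8, 5:8, 6:8, 7:8, 8:8, 9:8, 10:8
All degrees equal 8; the graph is regular.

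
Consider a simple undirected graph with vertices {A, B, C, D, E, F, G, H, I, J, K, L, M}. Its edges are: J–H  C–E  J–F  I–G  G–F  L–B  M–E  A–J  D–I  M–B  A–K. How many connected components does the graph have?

Component: {B, C, E, L, M}
Component: {A, D, F, G, H, I, J, K}

2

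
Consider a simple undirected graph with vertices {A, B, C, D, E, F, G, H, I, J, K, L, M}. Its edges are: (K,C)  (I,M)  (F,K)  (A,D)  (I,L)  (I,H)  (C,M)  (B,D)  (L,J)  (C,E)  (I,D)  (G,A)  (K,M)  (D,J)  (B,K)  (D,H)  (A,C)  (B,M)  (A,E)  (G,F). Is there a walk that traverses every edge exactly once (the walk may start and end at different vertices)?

Yes

Degrees: A:4, B:3, C:4, D:5, E:2, F:2, G:2, H:2, I:4, J:2, K:4, L:2, M:4
Odd-degree vertices: B, D (2 total).
With 2 odd-degree vertices and all edges in one connected piece, an Eulerian trail exists (from B to D).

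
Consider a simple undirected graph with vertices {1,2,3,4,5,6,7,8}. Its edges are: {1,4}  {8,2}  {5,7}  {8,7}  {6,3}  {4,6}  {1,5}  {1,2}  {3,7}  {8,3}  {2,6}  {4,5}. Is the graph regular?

Yes

Degrees: 1:3, 2:3, 3:3, 4:3, 5:3, 6:3, 7:3, 8:3
Every vertex has degree 3, so the graph is 3-regular.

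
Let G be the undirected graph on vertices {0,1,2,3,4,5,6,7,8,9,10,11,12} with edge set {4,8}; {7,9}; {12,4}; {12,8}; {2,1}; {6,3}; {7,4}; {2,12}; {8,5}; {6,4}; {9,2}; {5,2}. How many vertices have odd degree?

4

Degrees: 0:0, 1:1, 2:4, 3:1, 4:4, 5:2, 6:2, 7:2, 8:3, 9:2, 10:0, 11:0, 12:3
Odd-degree vertices: 1, 3, 8, 12.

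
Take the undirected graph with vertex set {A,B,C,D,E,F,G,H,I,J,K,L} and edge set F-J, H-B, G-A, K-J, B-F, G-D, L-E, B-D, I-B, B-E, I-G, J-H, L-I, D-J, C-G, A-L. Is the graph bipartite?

A valid 2-coloring puts {B, G, J, L} on one side and {A, C, D, E, F, H, I, K} on the other; every edge crosses between the two sides.

Yes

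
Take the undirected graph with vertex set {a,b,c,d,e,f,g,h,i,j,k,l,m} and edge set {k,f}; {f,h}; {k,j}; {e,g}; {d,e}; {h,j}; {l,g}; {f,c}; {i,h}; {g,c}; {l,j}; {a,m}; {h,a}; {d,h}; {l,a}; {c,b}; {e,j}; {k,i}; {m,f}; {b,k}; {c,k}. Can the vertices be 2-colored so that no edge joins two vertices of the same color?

No

The cycle f-k-c-f has length 3, which is odd, so the graph is not bipartite.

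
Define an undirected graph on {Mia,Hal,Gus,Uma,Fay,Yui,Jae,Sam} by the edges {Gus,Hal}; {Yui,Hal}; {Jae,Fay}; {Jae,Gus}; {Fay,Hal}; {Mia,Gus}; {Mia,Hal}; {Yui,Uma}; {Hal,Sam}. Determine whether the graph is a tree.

No

The graph has 8 vertices and 9 edges.
Connected but with 9 > 7 edges, so it has a cycle and is not a tree.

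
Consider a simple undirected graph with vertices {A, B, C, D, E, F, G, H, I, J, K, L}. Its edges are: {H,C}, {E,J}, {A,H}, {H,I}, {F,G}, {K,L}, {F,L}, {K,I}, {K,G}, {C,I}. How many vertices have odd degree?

6

Degrees: A:1, B:0, C:2, D:0, E:1, F:2, G:2, H:3, I:3, J:1, K:3, L:2
Odd-degree vertices: A, E, H, I, J, K.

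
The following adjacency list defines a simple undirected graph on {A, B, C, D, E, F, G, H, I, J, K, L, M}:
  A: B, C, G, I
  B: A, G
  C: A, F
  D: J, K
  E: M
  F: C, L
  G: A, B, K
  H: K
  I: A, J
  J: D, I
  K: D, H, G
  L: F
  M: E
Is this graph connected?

Component: {E, M}
Component: {A, B, C, D, F, G, H, I, J, K, L}
There are 2 separate components, so the graph is not connected.

No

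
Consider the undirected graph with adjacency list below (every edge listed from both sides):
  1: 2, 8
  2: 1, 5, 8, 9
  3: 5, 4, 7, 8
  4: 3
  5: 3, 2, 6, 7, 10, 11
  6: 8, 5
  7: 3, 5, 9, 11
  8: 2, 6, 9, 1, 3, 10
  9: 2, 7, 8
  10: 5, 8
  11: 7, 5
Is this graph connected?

Yes

Starting from 1 and exploring outward reaches every vertex (1, 8, 2, 3, 6, 10, 9, 5, 7, 4, 11); the graph is connected.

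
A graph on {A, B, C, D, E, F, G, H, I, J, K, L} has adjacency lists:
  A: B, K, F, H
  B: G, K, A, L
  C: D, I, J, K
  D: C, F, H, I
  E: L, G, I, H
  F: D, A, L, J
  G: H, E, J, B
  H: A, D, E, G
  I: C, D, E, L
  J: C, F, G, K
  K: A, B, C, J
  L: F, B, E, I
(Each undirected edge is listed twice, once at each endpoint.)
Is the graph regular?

Yes

Degrees: A:4, B:4, C:4, D:4, E:4, F:4, G:4, H:4, I:4, J:4, K:4, L:4
Every vertex has degree 4, so the graph is 4-regular.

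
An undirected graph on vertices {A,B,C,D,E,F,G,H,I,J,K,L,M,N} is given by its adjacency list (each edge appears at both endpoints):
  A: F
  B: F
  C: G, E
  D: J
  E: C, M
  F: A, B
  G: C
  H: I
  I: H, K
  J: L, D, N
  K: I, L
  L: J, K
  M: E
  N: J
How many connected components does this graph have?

3

Component: {A, B, F}
Component: {C, E, G, M}
Component: {D, H, I, J, K, L, N}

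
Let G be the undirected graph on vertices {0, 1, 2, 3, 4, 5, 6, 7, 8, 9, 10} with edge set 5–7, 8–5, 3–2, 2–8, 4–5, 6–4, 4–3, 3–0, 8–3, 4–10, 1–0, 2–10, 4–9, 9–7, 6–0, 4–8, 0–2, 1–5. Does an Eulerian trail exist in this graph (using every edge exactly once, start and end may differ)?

Yes

Degrees: 0:4, 1:2, 2:4, 3:4, 4:6, 5:4, 6:2, 7:2, 8:4, 9:2, 10:2
Odd-degree vertices: none (0 total).
The non-isolated vertices are connected and exactly 0 have odd degree, so an Eulerian trail exists.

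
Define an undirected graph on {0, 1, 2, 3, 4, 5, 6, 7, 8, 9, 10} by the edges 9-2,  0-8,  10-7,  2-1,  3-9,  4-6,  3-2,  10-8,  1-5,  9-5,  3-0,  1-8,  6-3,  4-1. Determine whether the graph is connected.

Yes

A breadth-first search from 0 visits 0, 8, 3, 1, 10, 2, 6, 9, 5, 4, 7 — all 11 vertices — so the graph is connected.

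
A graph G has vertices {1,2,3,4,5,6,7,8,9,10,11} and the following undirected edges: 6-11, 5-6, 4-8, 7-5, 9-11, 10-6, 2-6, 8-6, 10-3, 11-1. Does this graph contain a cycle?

The graph has 11 vertices, 10 edges, and 1 connected component.
A forest on 11 vertices with 1 component has exactly 10 edges, which matches — so no cycle.

No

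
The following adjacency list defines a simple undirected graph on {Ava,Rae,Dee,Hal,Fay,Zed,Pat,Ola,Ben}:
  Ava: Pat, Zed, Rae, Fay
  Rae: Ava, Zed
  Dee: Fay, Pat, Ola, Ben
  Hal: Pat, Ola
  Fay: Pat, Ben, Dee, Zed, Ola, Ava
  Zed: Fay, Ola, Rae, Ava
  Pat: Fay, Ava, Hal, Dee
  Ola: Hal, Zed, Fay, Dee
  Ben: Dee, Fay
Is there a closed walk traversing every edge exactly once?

Degrees: Ava:4, Rae:2, Dee:4, Hal:2, Fay:6, Zed:4, Pat:4, Ola:4, Ben:2
Every vertex has even degree and the edges form a single connected piece, so an Eulerian circuit exists.

Yes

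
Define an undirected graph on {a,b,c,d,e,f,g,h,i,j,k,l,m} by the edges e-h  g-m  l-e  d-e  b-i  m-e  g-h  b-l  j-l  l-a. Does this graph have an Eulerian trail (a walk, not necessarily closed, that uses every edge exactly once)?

Degrees: a:1, b:2, c:0, d:1, e:4, f:0, g:2, h:2, i:1, j:1, k:0, l:4, m:2
Odd-degree vertices: a, d, i, j (4 total).
An Eulerian trail requires 0 or 2 odd-degree vertices; here there are 4.

No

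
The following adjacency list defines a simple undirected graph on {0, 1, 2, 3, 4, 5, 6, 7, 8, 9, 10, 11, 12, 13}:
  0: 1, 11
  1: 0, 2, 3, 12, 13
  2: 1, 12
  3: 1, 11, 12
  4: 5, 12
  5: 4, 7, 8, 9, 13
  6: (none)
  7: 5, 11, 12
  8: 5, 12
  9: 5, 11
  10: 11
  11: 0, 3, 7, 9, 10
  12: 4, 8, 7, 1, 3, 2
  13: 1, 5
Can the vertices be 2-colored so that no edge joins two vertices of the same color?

2-12-1-2 is an odd cycle (length 3), and a bipartite graph can contain only even cycles.

No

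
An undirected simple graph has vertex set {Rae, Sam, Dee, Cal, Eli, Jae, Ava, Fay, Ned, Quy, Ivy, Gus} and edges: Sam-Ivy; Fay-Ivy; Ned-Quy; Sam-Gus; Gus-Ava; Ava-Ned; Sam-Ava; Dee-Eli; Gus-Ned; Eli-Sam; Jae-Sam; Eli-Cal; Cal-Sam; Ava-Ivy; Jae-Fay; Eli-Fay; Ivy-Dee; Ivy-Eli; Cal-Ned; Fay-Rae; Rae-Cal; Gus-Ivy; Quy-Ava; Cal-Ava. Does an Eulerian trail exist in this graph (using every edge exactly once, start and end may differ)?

Degrees: Rae:2, Sam:6, Dee:2, Cal:5, Eli:5, Jae:2, Ava:6, Fay:4, Ned:4, Quy:2, Ivy:6, Gus:4
Odd-degree vertices: Cal, Eli (2 total).
With 2 odd-degree vertices and all edges in one connected piece, an Eulerian trail exists (from Cal to Eli).

Yes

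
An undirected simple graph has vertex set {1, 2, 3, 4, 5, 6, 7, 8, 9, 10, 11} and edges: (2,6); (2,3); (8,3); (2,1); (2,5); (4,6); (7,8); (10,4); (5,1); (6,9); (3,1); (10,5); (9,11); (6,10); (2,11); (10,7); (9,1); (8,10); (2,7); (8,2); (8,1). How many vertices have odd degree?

8

Degrees: 1:5, 2:7, 3:3, 4:2, 5:3, 6:4, 7:3, 8:5, 9:3, 10:5, 11:2
Odd-degree vertices: 1, 2, 3, 5, 7, 8, 9, 10.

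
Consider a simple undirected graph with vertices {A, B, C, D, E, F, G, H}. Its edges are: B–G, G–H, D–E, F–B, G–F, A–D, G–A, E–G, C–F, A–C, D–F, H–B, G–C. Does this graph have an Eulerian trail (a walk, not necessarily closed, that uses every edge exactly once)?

Degrees: A:3, B:3, C:3, D:3, E:2, F:4, G:6, H:2
Odd-degree vertices: A, B, C, D (4 total).
With 4 odd-degree vertices (more than two), no single trail can use every edge.

No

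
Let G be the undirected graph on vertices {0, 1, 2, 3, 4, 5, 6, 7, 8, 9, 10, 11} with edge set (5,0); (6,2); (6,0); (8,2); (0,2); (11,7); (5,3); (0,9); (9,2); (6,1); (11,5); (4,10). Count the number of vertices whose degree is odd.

8

Degrees: 0:4, 1:1, 2:4, 3:1, 4:1, 5:3, 6:3, 7:1, 8:1, 9:2, 10:1, 11:2
Odd-degree vertices: 1, 3, 4, 5, 6, 7, 8, 10.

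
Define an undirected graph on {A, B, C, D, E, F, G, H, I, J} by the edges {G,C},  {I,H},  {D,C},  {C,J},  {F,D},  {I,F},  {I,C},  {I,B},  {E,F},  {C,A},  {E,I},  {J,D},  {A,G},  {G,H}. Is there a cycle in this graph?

|V| = 10, |E| = 14, number of components = 1.
Since 14 > 10 - 1, a cycle must exist; for instance A-C-G-A.

Yes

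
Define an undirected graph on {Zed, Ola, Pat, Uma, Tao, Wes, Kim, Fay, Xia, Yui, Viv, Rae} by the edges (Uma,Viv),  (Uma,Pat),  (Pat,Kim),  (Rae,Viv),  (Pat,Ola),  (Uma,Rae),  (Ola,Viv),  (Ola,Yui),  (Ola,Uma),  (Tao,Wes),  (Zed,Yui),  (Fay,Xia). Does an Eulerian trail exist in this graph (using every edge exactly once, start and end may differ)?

Degrees: Zed:1, Ola:4, Pat:3, Uma:4, Tao:1, Wes:1, Kim:1, Fay:1, Xia:1, Yui:2, Viv:3, Rae:2
Odd-degree vertices: Zed, Pat, Tao, Wes, Kim, Fay, Xia, Viv (8 total).
With 8 odd-degree vertices (more than two), no single trail can use every edge.

No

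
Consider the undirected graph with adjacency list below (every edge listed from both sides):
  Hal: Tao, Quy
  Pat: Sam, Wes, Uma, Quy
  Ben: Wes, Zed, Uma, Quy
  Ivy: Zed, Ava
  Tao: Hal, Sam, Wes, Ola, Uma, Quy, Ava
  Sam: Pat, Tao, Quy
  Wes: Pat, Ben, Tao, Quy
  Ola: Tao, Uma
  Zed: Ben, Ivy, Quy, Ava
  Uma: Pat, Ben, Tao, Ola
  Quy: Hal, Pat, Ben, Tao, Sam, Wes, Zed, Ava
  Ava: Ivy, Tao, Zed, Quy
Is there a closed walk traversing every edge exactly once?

Degrees: Hal:2, Pat:4, Ben:4, Ivy:2, Tao:7, Sam:3, Wes:4, Ola:2, Zed:4, Uma:4, Quy:8, Ava:4
Tao, Sam have odd degree; an Eulerian circuit needs every degree to be even, so none exists.

No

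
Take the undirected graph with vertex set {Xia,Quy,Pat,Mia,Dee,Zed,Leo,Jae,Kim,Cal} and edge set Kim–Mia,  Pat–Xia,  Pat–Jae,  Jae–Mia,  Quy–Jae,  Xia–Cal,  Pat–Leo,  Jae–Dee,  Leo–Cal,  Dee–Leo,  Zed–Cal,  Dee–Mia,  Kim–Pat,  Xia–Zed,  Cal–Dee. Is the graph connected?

A breadth-first search from Xia visits Xia, Pat, Zed, Cal, Jae, Kim, Leo, Dee, Quy, Mia — all 10 vertices — so the graph is connected.

Yes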